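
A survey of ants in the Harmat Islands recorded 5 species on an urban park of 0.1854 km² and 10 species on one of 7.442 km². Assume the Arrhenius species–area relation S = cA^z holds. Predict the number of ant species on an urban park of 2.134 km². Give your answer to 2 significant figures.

7.9

z = ln(10/5) / ln(7.442/0.1854) = 0.6931 / 3.6924 = 0.1877
c = 5 / 0.1854^0.1877 = 5 / 0.7288 = 6.861
S₃ = 6.861 × 2.134^0.1877 = 6.861 × 1.153 ≈ 7.91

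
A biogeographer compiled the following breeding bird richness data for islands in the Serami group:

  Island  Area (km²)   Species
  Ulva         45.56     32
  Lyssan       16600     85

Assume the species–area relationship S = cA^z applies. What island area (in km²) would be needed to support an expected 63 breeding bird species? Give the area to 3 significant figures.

2720 km²

z = ln(85/32) / ln(16600/45.56) = 0.9769 / 5.8981 = 0.1656
c = 32 / 45.56^0.1656 = 32 / 1.882 = 17
A = (63/17)^(1/0.1656) ⇒ ln A = ln(3.706)/0.1656 = 7.9088
A = e^7.9088 ≈ 2721 km²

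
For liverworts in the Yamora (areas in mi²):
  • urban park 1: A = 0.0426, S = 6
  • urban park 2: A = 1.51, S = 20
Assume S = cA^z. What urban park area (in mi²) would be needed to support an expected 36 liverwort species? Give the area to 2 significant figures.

z = ln(20/6) / ln(1.51/0.0426) = 1.2040 / 3.5680 = 0.3374
c = 6 / 0.0426^0.3374 = 6 / 0.3448 = 17.4
A = (36/17.4)^(1/0.3374) ⇒ ln A = ln(2.069)/0.3374 = 2.1540
A = e^2.1540 ≈ 8.62 mi²

8.6 mi²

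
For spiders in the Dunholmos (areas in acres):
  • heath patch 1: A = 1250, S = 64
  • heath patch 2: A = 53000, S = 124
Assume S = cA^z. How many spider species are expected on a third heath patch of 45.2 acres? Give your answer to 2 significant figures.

z = ln(124/64) / ln(53000/1250) = 0.6614 / 3.7471 = 0.1765
c = 64 / 1250^0.1765 = 64 / 3.521 = 18.18
S₃ = 18.18 × 45.2^0.1765 = 18.18 × 1.959 ≈ 35.62

36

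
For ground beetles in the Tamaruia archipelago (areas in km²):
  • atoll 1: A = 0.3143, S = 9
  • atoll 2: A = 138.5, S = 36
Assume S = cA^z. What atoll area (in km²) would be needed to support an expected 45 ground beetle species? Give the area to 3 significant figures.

z = ln(36/9) / ln(138.5/0.3143) = 1.3863 / 6.0883 = 0.2277
c = 9 / 0.3143^0.2277 = 9 / 0.7683 = 11.71
A = (45/11.71)^(1/0.2277) ⇒ ln A = ln(3.842)/0.2277 = 5.9109
A = e^5.9109 ≈ 369 km²

369 km²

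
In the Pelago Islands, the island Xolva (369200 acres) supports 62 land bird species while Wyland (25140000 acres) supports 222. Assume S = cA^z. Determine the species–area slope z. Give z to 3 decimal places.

Taking logs: ln S = ln c + z ln A, so z = (ln S₂ − ln S₁)/(ln A₂ − ln A₁).
z = ln(222/62) / ln(25140000/369200) = ln(3.581) / ln(68.09) = 1.2755 / 4.2209 = 0.3022

0.302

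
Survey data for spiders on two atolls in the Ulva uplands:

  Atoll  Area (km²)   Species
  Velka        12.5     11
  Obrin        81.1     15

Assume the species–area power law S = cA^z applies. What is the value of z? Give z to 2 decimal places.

0.17

Taking logs: ln S = ln c + z ln A, so z = (ln S₂ − ln S₁)/(ln A₂ − ln A₁).
z = ln(15/11) / ln(81.1/12.5) = ln(1.364) / ln(6.488) = 0.3102 / 1.8700 = 0.1659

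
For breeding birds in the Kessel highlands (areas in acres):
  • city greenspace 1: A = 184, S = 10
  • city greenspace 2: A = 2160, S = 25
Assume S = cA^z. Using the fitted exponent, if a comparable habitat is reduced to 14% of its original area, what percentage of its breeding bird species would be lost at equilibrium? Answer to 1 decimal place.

51.9%

z = ln(25/10) / ln(2160/184) = 0.9163 / 2.4629 = 0.3720
S_new/S_old = (A_new/A_old)^z = 0.14^0.3720 = exp(0.3720 × -1.9661) = 0.4812
Fraction lost = 1 − 0.4812 = 0.5188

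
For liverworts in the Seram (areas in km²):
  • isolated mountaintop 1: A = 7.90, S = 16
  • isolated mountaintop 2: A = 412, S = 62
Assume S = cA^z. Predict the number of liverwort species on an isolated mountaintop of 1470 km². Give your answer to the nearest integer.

z = ln(62/16) / ln(412/7.9) = 1.3545 / 3.9542 = 0.3426
c = 16 / 7.9^0.3426 = 16 / 2.03 = 7.882
S₃ = 7.882 × 1470^0.3426 = 7.882 × 12.16 ≈ 95.86

96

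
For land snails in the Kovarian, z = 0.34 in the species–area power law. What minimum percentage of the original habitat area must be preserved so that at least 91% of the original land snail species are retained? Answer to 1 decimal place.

75.8%

Need (A_new/A_old)^0.34 = 0.91, so A_new/A_old = 0.91^(1/0.34) = 0.91^2.941
ln(A_new/A_old) = ln 0.91 / 0.34 = -0.0943 / 0.34 = -0.2774
A_new/A_old = e^-0.2774 ≈ 0.7578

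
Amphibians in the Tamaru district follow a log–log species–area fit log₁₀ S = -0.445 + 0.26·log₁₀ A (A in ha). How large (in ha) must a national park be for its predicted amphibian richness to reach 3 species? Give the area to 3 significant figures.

3520 ha

3 = 0.3589 × A^0.26  ⇒  A^0.26 = 3/0.3589 = 8.358
ln A = ln(8.358) / 0.26 = 2.1233 / 0.26 = 8.1664
A = e^8.1664 ≈ 3521 ha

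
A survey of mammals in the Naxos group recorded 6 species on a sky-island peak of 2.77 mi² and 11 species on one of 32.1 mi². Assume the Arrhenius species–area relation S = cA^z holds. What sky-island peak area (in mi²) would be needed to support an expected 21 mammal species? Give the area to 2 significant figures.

z = ln(11/6) / ln(32.1/2.77) = 0.6061 / 2.4500 = 0.2474
c = 6 / 2.77^0.2474 = 6 / 1.287 = 4.663
A = (21/4.663)^(1/0.2474) ⇒ ln A = ln(4.503)/0.2474 = 6.0825
A = e^6.0825 ≈ 438.1 mi²

440 mi²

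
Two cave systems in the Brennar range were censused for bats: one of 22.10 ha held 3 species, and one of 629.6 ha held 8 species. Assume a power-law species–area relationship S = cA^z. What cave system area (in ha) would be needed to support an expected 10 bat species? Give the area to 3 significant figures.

z = ln(8/3) / ln(629.6/22.1) = 0.9808 / 3.3495 = 0.2928
c = 3 / 22.1^0.2928 = 3 / 2.476 = 1.212
A = (10/1.212)^(1/0.2928) ⇒ ln A = ln(8.252)/0.2928 = 7.2071
A = e^7.2071 ≈ 1349 ha

1350 ha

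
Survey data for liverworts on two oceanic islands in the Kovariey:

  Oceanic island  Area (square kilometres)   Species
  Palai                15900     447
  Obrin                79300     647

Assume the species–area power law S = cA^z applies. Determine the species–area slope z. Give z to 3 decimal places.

Taking logs: ln S = ln c + z ln A, so z = (ln S₂ − ln S₁)/(ln A₂ − ln A₁).
z = ln(647/447) / ln(79300/15900) = ln(1.447) / ln(4.987) = 0.3698 / 1.6069 = 0.2301

0.230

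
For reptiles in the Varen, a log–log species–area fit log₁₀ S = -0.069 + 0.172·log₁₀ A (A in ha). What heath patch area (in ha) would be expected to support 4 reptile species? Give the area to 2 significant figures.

4 = 0.8531 × A^0.172  ⇒  A^0.172 = 4/0.8531 = 4.689
ln A = ln(4.689) / 0.172 = 1.5452 / 0.172 = 8.9836
A = e^8.9836 ≈ 7971 ha

8000 ha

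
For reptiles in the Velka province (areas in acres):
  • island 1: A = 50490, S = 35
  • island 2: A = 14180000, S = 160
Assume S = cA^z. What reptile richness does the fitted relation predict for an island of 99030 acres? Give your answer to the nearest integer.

z = ln(160/35) / ln(14180000/50490) = 1.5198 / 5.6378 = 0.2696
c = 35 / 50490^0.2696 = 35 / 18.53 = 1.889
S₃ = 1.889 × 99030^0.2696 = 1.889 × 22.22 ≈ 41.97

42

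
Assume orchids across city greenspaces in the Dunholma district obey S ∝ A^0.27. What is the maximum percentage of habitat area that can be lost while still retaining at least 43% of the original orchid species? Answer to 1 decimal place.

95.6%

Need (A_new/A_old)^0.27 = 0.43, so A_new/A_old = 0.43^(1/0.27) = 0.43^3.704
ln(A_new/A_old) = ln 0.43 / 0.27 = -0.8440 / 0.27 = -3.1258
A_new/A_old = e^-3.1258 ≈ 0.0439
Fraction that can be lost = 1 − 0.0439 = 0.9561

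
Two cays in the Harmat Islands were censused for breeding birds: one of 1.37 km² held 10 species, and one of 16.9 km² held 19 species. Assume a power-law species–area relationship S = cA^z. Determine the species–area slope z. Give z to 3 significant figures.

0.255

Taking logs: ln S = ln c + z ln A, so z = (ln S₂ − ln S₁)/(ln A₂ − ln A₁).
z = ln(19/10) / ln(16.9/1.37) = ln(1.9) / ln(12.34) = 0.6419 / 2.5125 = 0.2555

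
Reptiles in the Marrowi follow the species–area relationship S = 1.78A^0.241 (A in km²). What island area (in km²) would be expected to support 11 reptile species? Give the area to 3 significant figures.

1910 km²

11 = 1.78 × A^0.241  ⇒  A^0.241 = 11/1.78 = 6.18
ln A = ln(6.18) / 0.241 = 1.8213 / 0.241 = 7.5572
A = e^7.5572 ≈ 1914 km²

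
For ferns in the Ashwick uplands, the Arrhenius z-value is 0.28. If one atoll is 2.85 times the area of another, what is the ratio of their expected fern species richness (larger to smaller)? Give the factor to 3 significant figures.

S₂/S₁ = (A₂/A₁)^z = 2.85^0.28
ln(S₂/S₁) = 0.28 × ln 2.85 = 0.28 × 1.0473 = 0.2932
S₂/S₁ = e^0.2932 ≈ 1.341

1.34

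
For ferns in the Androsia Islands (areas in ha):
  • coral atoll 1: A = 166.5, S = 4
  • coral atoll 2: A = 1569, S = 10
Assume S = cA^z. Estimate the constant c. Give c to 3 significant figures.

0.495

z = ln(S₂/S₁) / ln(A₂/A₁) = ln(10/4) / ln(1569/166.5) = 0.9163 / 2.2432 = 0.4085
c = S₁ / A₁^z = 4 / 166.5^0.4085 = 4 / 8.08 = 0.4951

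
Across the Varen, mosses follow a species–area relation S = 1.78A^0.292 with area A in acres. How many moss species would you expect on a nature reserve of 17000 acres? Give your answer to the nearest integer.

S = 1.78 × 17000^0.292 = 1.78 × 17.19 ≈ 30.6

31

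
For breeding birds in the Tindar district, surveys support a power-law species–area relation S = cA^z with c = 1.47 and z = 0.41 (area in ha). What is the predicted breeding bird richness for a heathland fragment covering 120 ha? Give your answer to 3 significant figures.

10.5

S = 1.47 × 120^0.41 = 1.47 × 7.12 ≈ 10.47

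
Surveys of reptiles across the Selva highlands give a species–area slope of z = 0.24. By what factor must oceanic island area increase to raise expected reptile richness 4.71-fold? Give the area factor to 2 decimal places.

(A₂/A₁)^0.24 = 4.71, so A₂/A₁ = 4.71^(1/0.24) = 4.71^4.167
ln(A₂/A₁) = ln 4.71 / 0.24 = 1.5497 / 0.24 = 6.4570
A₂/A₁ = e^6.4570 ≈ 637.2

637.17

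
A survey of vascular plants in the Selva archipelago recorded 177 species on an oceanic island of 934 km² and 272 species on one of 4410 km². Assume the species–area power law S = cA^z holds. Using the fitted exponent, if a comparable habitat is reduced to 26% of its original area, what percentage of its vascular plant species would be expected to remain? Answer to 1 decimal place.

z = ln(272/177) / ln(4410/934) = 0.4297 / 1.5522 = 0.2768
S_new/S_old = (A_new/A_old)^z = 0.26^0.2768 = exp(0.2768 × -1.3471) = 0.6887

68.9%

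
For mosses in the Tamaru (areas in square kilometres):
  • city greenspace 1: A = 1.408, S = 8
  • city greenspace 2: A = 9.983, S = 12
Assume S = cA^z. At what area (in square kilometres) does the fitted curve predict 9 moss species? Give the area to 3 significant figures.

2.49 square kilometres

z = ln(12/8) / ln(9.983/1.408) = 0.4055 / 1.9587 = 0.2070
c = 8 / 1.408^0.2070 = 8 / 1.073 = 7.453
A = (9/7.453)^(1/0.2070) ⇒ ln A = ln(1.208)/0.2070 = 0.9112
A = e^0.9112 ≈ 2.487 square kilometres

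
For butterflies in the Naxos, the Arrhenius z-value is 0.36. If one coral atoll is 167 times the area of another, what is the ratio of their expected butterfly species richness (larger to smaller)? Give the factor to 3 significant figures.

6.31

S₂/S₁ = (A₂/A₁)^z = 167^0.36
ln(S₂/S₁) = 0.36 × ln 167 = 0.36 × 5.1180 = 1.8425
S₂/S₁ = e^1.8425 ≈ 6.312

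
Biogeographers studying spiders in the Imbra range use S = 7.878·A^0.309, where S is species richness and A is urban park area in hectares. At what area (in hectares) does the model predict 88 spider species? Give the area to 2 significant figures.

88 = 7.878 × A^0.309  ⇒  A^0.309 = 88/7.878 = 11.17
ln A = ln(11.17) / 0.309 = 2.4133 / 0.309 = 7.8099
A = e^7.8099 ≈ 2465 hectares

2500 hectares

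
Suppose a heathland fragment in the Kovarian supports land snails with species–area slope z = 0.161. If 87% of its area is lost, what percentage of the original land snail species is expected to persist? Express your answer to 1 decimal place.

72.0%

S_new/S_old = (A_new/A_old)^z = 0.13^0.161
= exp(0.161 × ln 0.13) = exp(0.161 × -2.0402) = exp(-0.3285) ≈ 0.72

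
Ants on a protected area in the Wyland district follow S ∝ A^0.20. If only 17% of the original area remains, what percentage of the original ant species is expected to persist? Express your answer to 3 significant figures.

S_new/S_old = (A_new/A_old)^z = 0.17^0.2
= exp(0.2 × ln 0.17) = exp(0.2 × -1.7720) = exp(-0.3544) ≈ 0.7016

70.2%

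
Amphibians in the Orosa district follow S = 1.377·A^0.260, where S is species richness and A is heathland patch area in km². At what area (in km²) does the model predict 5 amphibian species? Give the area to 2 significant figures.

5 = 1.377 × A^0.26  ⇒  A^0.26 = 5/1.377 = 3.631
ln A = ln(3.631) / 0.26 = 1.2895 / 0.26 = 4.9597
A = e^4.9597 ≈ 142.6 km²

140 km²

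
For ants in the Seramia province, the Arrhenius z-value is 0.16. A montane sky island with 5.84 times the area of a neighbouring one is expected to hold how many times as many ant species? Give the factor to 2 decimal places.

S₂/S₁ = (A₂/A₁)^z = 5.84^0.16
ln(S₂/S₁) = 0.16 × ln 5.84 = 0.16 × 1.7647 = 0.2824
S₂/S₁ = e^0.2824 ≈ 1.326

1.33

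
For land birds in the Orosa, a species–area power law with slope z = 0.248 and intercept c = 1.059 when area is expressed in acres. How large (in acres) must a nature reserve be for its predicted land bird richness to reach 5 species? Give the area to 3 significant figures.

5 = 1.059 × A^0.248  ⇒  A^0.248 = 5/1.059 = 4.721
ln A = ln(4.721) / 0.248 = 1.5521 / 0.248 = 6.2585
A = e^6.2585 ≈ 522.4 acres

522 acres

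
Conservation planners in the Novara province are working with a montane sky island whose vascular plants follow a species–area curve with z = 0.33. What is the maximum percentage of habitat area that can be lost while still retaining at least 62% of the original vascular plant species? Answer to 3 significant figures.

Need (A_new/A_old)^0.33 = 0.62, so A_new/A_old = 0.62^(1/0.33) = 0.62^3.03
ln(A_new/A_old) = ln 0.62 / 0.33 = -0.4780 / 0.33 = -1.4486
A_new/A_old = e^-1.4486 ≈ 0.2349
Fraction that can be lost = 1 − 0.2349 = 0.7651

76.5%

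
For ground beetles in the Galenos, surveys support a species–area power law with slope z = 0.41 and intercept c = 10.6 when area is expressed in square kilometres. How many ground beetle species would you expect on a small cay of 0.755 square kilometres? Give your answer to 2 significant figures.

S = 10.6 × 0.755^0.41 = 10.6 × 0.8912 ≈ 9.446

9.4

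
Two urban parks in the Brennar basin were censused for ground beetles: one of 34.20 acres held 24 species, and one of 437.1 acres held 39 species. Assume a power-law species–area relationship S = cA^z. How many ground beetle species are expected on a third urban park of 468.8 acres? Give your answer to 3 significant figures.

z = ln(39/24) / ln(437.1/34.2) = 0.4855 / 2.5479 = 0.1905
c = 24 / 34.2^0.1905 = 24 / 1.96 = 12.24
S₃ = 12.24 × 468.8^0.1905 = 12.24 × 3.228 ≈ 39.52

39.5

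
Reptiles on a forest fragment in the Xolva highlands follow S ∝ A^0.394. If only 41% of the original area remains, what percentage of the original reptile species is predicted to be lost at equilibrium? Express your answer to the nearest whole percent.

S_new/S_old = (A_new/A_old)^z = 0.41^0.394
= exp(0.394 × ln 0.41) = exp(0.394 × -0.8916) = exp(-0.3513) ≈ 0.7038
Fraction lost = 1 − 0.7038 = 0.2962

30%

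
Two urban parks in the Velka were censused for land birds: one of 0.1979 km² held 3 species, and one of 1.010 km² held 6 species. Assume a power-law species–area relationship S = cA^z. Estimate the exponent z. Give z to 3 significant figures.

Taking logs: ln S = ln c + z ln A, so z = (ln S₂ − ln S₁)/(ln A₂ − ln A₁).
z = ln(6/3) / ln(1.01/0.1979) = ln(2) / ln(5.104) = 0.6931 / 1.6299 = 0.4253

0.425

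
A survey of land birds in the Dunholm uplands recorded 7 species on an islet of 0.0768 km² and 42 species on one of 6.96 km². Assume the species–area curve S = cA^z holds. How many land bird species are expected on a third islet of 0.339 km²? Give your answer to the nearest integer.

13

z = ln(42/7) / ln(6.96/0.0768) = 1.7918 / 4.5067 = 0.3976
c = 7 / 0.0768^0.3976 = 7 / 0.3605 = 19.42
S₃ = 19.42 × 0.339^0.3976 = 19.42 × 0.6505 ≈ 12.63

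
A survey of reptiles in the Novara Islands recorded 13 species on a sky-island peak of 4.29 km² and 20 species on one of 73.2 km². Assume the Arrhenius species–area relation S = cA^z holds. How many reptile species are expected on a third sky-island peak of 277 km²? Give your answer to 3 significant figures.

24.5

z = ln(20/13) / ln(73.2/4.29) = 0.4308 / 2.8369 = 0.1518
c = 13 / 4.29^0.1518 = 13 / 1.247 = 10.42
S₃ = 10.42 × 277^0.1518 = 10.42 × 2.349 ≈ 24.48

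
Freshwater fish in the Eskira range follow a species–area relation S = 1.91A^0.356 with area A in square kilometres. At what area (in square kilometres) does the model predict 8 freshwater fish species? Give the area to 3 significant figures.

8 = 1.91 × A^0.356  ⇒  A^0.356 = 8/1.91 = 4.188
ln A = ln(4.188) / 0.356 = 1.4323 / 0.356 = 4.0234
A = e^4.0234 ≈ 55.89 square kilometres

55.9 square kilometres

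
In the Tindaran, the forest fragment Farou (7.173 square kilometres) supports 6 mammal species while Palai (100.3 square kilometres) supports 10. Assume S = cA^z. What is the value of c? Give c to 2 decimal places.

4.10

z = ln(S₂/S₁) / ln(A₂/A₁) = ln(10/6) / ln(100.3/7.173) = 0.5108 / 2.6378 = 0.1937
c = S₁ / A₁^z = 6 / 7.173^0.1937 = 6 / 1.465 = 4.097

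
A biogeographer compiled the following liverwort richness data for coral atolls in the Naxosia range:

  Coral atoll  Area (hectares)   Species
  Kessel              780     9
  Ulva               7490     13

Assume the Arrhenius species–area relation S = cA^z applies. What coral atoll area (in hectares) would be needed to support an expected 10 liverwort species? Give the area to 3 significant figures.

z = ln(13/9) / ln(7490/780) = 0.3677 / 2.2620 = 0.1626
c = 9 / 780^0.1626 = 9 / 2.952 = 3.049
A = (10/3.049)^(1/0.1626) ⇒ ln A = ln(3.28)/0.1626 = 7.3074
A = e^7.3074 ≈ 1491 hectares

1490 hectares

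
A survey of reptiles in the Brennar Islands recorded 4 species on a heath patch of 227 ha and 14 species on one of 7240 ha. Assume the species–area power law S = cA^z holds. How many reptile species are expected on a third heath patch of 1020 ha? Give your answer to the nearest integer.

z = ln(14/4) / ln(7240/227) = 1.2528 / 3.4624 = 0.3618
c = 4 / 227^0.3618 = 4 / 7.119 = 0.5618
S₃ = 0.5618 × 1020^0.3618 = 0.5618 × 12.26 ≈ 6.889

7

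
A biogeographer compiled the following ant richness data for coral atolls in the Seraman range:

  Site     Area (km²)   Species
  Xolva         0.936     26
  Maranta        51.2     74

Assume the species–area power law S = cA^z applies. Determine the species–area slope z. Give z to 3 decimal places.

Taking logs: ln S = ln c + z ln A, so z = (ln S₂ − ln S₁)/(ln A₂ − ln A₁).
z = ln(74/26) / ln(51.2/0.936) = ln(2.846) / ln(54.7) = 1.0460 / 4.0019 = 0.2614

0.261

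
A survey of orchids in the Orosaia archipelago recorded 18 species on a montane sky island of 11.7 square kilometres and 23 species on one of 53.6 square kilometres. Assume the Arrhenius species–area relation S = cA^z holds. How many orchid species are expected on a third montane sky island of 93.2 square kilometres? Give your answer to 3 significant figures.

25.1

z = ln(23/18) / ln(53.6/11.7) = 0.2451 / 1.5220 = 0.1611
c = 18 / 11.7^0.1611 = 18 / 1.486 = 12.11
S₃ = 12.11 × 93.2^0.1611 = 12.11 × 2.076 ≈ 25.14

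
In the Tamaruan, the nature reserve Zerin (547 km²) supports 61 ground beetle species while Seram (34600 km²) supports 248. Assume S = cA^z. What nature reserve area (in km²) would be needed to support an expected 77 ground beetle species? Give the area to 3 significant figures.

z = ln(248/61) / ln(34600/547) = 1.4026 / 4.1472 = 0.3382
c = 61 / 547^0.3382 = 61 / 8.433 = 7.234
A = (77/7.234)^(1/0.3382) ⇒ ln A = ln(10.64)/0.3382 = 6.9932
A = e^6.9932 ≈ 1089 km²

1090 km²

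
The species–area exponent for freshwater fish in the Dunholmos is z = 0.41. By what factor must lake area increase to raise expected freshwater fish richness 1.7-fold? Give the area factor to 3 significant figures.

3.65

(A₂/A₁)^0.41 = 1.7, so A₂/A₁ = 1.7^(1/0.41) = 1.7^2.439
ln(A₂/A₁) = ln 1.7 / 0.41 = 0.5306 / 0.41 = 1.2942
A₂/A₁ = e^1.2942 ≈ 3.648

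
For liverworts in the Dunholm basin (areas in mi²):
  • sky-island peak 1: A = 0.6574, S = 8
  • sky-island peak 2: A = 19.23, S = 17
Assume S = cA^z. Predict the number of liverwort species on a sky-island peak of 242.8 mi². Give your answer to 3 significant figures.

29.9

z = ln(17/8) / ln(19.23/0.6574) = 0.7538 / 3.3759 = 0.2233
c = 8 / 0.6574^0.2233 = 8 / 0.9106 = 8.785
S₃ = 8.785 × 242.8^0.2233 = 8.785 × 3.409 ≈ 29.95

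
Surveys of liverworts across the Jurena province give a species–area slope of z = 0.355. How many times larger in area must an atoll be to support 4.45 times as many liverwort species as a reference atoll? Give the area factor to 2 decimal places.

(A₂/A₁)^0.355 = 4.45, so A₂/A₁ = 4.45^(1/0.355) = 4.45^2.817
ln(A₂/A₁) = ln 4.45 / 0.355 = 1.4929 / 0.355 = 4.2054
A₂/A₁ = e^4.2054 ≈ 67.04

67.04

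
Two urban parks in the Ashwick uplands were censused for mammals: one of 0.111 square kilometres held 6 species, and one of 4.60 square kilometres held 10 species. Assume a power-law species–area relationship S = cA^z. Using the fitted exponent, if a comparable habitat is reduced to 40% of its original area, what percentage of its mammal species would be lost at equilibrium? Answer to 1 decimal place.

11.8%

z = ln(10/6) / ln(4.6/0.111) = 0.5108 / 3.7243 = 0.1372
S_new/S_old = (A_new/A_old)^z = 0.4^0.1372 = exp(0.1372 × -0.9163) = 0.8819
Fraction lost = 1 − 0.8819 = 0.1181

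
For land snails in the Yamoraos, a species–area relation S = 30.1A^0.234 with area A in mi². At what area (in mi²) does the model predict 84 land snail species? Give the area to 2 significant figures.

84 = 30.1 × A^0.234  ⇒  A^0.234 = 84/30.1 = 2.791
ln A = ln(2.791) / 0.234 = 1.0263 / 0.234 = 4.3859
A = e^4.3859 ≈ 80.31 mi²

80 mi²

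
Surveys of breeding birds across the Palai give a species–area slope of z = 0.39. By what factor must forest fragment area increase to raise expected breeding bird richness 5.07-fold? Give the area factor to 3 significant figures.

(A₂/A₁)^0.39 = 5.07, so A₂/A₁ = 5.07^(1/0.39) = 5.07^2.564
ln(A₂/A₁) = ln 5.07 / 0.39 = 1.6233 / 0.39 = 4.1624
A₂/A₁ = e^4.1624 ≈ 64.23

64.2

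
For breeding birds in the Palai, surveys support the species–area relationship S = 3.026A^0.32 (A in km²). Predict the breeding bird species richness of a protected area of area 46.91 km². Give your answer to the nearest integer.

10

S = 3.026 × 46.91^0.32
ln S = ln 3.026 + 0.32 × ln 46.91 = 1.1072 + 0.32 × 3.8482 = 2.3387
S = e^2.3387 ≈ 10.37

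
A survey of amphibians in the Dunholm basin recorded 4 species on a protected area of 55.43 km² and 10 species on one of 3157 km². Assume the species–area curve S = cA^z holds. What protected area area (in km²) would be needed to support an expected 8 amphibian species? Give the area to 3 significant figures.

z = ln(10/4) / ln(3157/55.43) = 0.9163 / 4.0423 = 0.2267
c = 4 / 55.43^0.2267 = 4 / 2.485 = 1.61
A = (8/1.61)^(1/0.2267) ⇒ ln A = ln(4.969)/0.2267 = 7.0730
A = e^7.0730 ≈ 1180 km²

1180 km²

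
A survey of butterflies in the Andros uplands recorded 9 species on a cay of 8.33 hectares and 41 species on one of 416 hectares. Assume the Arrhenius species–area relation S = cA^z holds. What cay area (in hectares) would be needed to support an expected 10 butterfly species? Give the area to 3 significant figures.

10.9 hectares

z = ln(41/9) / ln(416/8.33) = 1.5163 / 3.9108 = 0.3877
c = 9 / 8.33^0.3877 = 9 / 2.275 = 3.956
A = (10/3.956)^(1/0.3877) ⇒ ln A = ln(2.528)/0.3877 = 2.3916
A = e^2.3916 ≈ 10.93 hectares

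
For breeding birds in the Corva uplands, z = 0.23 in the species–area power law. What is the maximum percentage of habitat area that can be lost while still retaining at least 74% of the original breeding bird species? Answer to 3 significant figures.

73.0%

Need (A_new/A_old)^0.23 = 0.74, so A_new/A_old = 0.74^(1/0.23) = 0.74^4.348
ln(A_new/A_old) = ln 0.74 / 0.23 = -0.3011 / 0.23 = -1.3092
A_new/A_old = e^-1.3092 ≈ 0.27
Fraction that can be lost = 1 − 0.27 = 0.73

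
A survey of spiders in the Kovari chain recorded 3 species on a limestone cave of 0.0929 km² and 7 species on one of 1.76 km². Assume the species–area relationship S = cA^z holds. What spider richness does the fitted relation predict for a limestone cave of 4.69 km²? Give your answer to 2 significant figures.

9.3

z = ln(7/3) / ln(1.76/0.0929) = 0.8473 / 2.9415 = 0.2880
c = 3 / 0.0929^0.2880 = 3 / 0.5044 = 5.948
S₃ = 5.948 × 4.69^0.2880 = 5.948 × 1.561 ≈ 9.283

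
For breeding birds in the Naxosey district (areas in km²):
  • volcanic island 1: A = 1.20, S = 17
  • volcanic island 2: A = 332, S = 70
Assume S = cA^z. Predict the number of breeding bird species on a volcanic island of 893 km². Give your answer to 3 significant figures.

89.8

z = ln(70/17) / ln(332/1.2) = 1.4153 / 5.6228 = 0.2517
c = 17 / 1.2^0.2517 = 17 / 1.047 = 16.24
S₃ = 16.24 × 893^0.2517 = 16.24 × 5.53 ≈ 89.8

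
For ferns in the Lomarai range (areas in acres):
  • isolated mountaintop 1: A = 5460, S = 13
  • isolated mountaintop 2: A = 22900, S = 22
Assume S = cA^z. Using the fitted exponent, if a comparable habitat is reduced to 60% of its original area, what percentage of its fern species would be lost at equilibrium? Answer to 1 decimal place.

17.1%

z = ln(22/13) / ln(22900/5460) = 0.5261 / 1.4337 = 0.3670
S_new/S_old = (A_new/A_old)^z = 0.6^0.3670 = exp(0.3670 × -0.5108) = 0.8291
Fraction lost = 1 − 0.8291 = 0.1709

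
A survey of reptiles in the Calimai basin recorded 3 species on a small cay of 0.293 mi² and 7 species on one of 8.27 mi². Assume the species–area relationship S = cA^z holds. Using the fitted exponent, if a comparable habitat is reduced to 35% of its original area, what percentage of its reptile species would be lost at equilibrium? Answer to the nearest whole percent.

23%

z = ln(7/3) / ln(8.27/0.293) = 0.8473 / 3.3402 = 0.2537
S_new/S_old = (A_new/A_old)^z = 0.35^0.2537 = exp(0.2537 × -1.0498) = 0.7662
Fraction lost = 1 − 0.7662 = 0.2338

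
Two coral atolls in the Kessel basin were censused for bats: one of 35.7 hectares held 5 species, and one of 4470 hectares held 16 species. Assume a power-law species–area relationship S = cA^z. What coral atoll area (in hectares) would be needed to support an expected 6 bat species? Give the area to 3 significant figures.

76.1 hectares

z = ln(16/5) / ln(4470/35.7) = 1.1632 / 4.8300 = 0.2408
c = 5 / 35.7^0.2408 = 5 / 2.365 = 2.114
A = (6/2.114)^(1/0.2408) ⇒ ln A = ln(2.839)/0.2408 = 4.3322
A = e^4.3322 ≈ 76.11 hectares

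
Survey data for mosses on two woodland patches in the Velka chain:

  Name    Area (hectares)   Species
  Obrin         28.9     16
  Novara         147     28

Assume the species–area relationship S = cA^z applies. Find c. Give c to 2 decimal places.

z = ln(S₂/S₁) / ln(A₂/A₁) = ln(28/16) / ln(147/28.9) = 0.5596 / 1.6266 = 0.3440
c = S₁ / A₁^z = 16 / 28.9^0.3440 = 16 / 3.181 = 5.029

5.03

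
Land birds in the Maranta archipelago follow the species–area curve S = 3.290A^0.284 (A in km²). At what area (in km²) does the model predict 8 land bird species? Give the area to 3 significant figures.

22.8 km²

8 = 3.29 × A^0.284  ⇒  A^0.284 = 8/3.29 = 2.432
ln A = ln(2.432) / 0.284 = 0.8886 / 0.284 = 3.1287
A = e^3.1287 ≈ 22.84 km²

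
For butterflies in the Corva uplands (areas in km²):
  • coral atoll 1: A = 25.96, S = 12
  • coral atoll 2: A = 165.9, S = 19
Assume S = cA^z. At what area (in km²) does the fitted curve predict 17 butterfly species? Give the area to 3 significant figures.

106 km²

z = ln(19/12) / ln(165.9/25.96) = 0.4595 / 1.8548 = 0.2477
c = 12 / 25.96^0.2477 = 12 / 2.241 = 5.355
A = (17/5.355)^(1/0.2477) ⇒ ln A = ln(3.174)/0.2477 = 4.6624
A = e^4.6624 ≈ 105.9 km²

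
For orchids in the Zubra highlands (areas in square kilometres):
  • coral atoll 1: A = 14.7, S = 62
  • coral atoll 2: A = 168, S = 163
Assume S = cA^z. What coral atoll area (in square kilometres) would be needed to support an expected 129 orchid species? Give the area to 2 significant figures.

z = ln(163/62) / ln(168/14.7) = 0.9666 / 2.4361 = 0.3968
c = 62 / 14.7^0.3968 = 62 / 2.905 = 21.34
A = (129/21.34)^(1/0.3968) ⇒ ln A = ln(6.045)/0.3968 = 4.5344
A = e^4.5344 ≈ 93.17 square kilometres

93 square kilometres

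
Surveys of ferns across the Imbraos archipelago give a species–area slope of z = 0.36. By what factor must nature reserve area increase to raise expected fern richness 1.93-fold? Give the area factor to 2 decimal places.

(A₂/A₁)^0.36 = 1.93, so A₂/A₁ = 1.93^(1/0.36) = 1.93^2.778
ln(A₂/A₁) = ln 1.93 / 0.36 = 0.6575 / 0.36 = 1.8264
A₂/A₁ = e^1.8264 ≈ 6.212

6.21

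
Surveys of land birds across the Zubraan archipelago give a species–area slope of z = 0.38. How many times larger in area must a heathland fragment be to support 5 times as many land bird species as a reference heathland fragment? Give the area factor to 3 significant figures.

(A₂/A₁)^0.38 = 5, so A₂/A₁ = 5^(1/0.38) = 5^2.632
ln(A₂/A₁) = ln 5 / 0.38 = 1.6094 / 0.38 = 4.2354
A₂/A₁ = e^4.2354 ≈ 69.09

69.1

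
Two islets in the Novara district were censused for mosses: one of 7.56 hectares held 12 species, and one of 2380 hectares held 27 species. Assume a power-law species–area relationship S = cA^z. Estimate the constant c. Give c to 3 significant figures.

z = ln(S₂/S₁) / ln(A₂/A₁) = ln(27/12) / ln(2380/7.56) = 0.8109 / 5.7520 = 0.1410
c = S₁ / A₁^z = 12 / 7.56^0.1410 = 12 / 1.33 = 9.022

9.02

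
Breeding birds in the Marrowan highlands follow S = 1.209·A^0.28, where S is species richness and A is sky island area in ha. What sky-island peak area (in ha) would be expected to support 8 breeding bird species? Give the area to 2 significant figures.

850 ha

8 = 1.209 × A^0.28  ⇒  A^0.28 = 8/1.209 = 6.617
ln A = ln(6.617) / 0.28 = 1.8896 / 0.28 = 6.7487
A = e^6.7487 ≈ 853 ha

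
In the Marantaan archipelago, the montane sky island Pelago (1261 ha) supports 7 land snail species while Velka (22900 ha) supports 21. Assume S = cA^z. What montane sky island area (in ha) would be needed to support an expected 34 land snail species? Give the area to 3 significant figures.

81700 ha

z = ln(21/7) / ln(22900/1261) = 1.0986 / 2.8992 = 0.3789
c = 7 / 1261^0.3789 = 7 / 14.96 = 0.4679
A = (34/0.4679)^(1/0.3789) ⇒ ln A = ln(72.67)/0.3789 = 11.3105
A = e^11.3105 ≈ 81671 ha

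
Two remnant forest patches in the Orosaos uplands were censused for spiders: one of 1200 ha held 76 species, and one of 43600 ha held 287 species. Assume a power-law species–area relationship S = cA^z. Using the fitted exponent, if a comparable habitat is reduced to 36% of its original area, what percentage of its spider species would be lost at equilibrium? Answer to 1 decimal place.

31.5%

z = ln(287/76) / ln(43600/1200) = 1.3287 / 3.5927 = 0.3698
S_new/S_old = (A_new/A_old)^z = 0.36^0.3698 = exp(0.3698 × -1.0217) = 0.6853
Fraction lost = 1 − 0.6853 = 0.3147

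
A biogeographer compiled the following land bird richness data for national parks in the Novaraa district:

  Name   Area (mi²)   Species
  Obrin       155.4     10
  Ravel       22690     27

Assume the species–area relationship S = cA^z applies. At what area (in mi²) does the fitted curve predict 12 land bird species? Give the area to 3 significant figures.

z = ln(27/10) / ln(22690/155.4) = 0.9933 / 4.9837 = 0.1993
c = 10 / 155.4^0.1993 = 10 / 2.734 = 3.658
A = (12/3.658)^(1/0.1993) ⇒ ln A = ln(3.28)/0.1993 = 5.9608
A = e^5.9608 ≈ 387.9 mi²

388 mi²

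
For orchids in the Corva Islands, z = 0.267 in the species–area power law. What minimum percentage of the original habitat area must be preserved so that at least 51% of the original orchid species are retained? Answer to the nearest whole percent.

8%

Need (A_new/A_old)^0.267 = 0.51, so A_new/A_old = 0.51^(1/0.267) = 0.51^3.745
ln(A_new/A_old) = ln 0.51 / 0.267 = -0.6733 / 0.267 = -2.5219
A_new/A_old = e^-2.5219 ≈ 0.08031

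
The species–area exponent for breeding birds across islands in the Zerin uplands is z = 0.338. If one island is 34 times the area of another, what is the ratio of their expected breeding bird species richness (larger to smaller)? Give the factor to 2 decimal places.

S₂/S₁ = (A₂/A₁)^z = 34^0.338
ln(S₂/S₁) = 0.338 × ln 34 = 0.338 × 3.5264 = 1.1919
S₂/S₁ = e^1.1919 ≈ 3.293

3.29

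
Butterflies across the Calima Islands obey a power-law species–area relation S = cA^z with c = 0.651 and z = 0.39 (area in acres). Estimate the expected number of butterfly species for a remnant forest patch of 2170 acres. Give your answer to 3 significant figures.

S = 0.651 × 2170^0.39
ln S = ln 0.651 + 0.39 × ln 2170 = -0.4292 + 0.39 × 7.6825 = 2.5669
S = e^2.5669 ≈ 13.03

13.0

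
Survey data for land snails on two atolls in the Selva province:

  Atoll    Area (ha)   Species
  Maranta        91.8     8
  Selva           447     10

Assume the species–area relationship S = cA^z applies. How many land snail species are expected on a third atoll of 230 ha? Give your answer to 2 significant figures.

9.1

z = ln(10/8) / ln(447/91.8) = 0.2231 / 1.5829 = 0.1410
c = 8 / 91.8^0.1410 = 8 / 1.891 = 4.231
S₃ = 4.231 × 230^0.1410 = 4.231 × 2.152 ≈ 9.106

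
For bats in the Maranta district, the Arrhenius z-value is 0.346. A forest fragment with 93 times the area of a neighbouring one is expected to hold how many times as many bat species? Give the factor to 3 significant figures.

S₂/S₁ = (A₂/A₁)^z = 93^0.346
ln(S₂/S₁) = 0.346 × ln 93 = 0.346 × 4.5326 = 1.5683
S₂/S₁ = e^1.5683 ≈ 4.798

4.80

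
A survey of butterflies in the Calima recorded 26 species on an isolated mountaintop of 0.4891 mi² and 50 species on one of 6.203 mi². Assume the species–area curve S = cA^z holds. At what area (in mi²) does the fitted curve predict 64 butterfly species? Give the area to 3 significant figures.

16.2 mi²

z = ln(50/26) / ln(6.203/0.4891) = 0.6539 / 2.5402 = 0.2574
c = 26 / 0.4891^0.2574 = 26 / 0.8318 = 31.26
A = (64/31.26)^(1/0.2574) ⇒ ln A = ln(2.048)/0.2574 = 2.7840
A = e^2.7840 ≈ 16.18 mi²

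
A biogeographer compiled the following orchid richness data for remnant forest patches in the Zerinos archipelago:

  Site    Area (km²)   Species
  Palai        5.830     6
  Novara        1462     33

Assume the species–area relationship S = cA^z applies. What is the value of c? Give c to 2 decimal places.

3.48

z = ln(S₂/S₁) / ln(A₂/A₁) = ln(33/6) / ln(1462/5.83) = 1.7047 / 5.5245 = 0.3086
c = S₁ / A₁^z = 6 / 5.83^0.3086 = 6 / 1.723 = 3.482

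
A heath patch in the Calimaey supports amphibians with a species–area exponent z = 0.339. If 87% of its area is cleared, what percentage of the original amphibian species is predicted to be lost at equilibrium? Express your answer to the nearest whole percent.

50%

S_new/S_old = (A_new/A_old)^z = 0.13^0.339
= exp(0.339 × ln 0.13) = exp(0.339 × -2.0402) = exp(-0.6916) ≈ 0.5008
Fraction lost = 1 − 0.5008 = 0.4992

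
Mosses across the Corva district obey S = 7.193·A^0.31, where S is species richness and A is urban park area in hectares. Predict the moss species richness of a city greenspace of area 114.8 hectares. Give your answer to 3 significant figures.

31.3

S = 7.193 × 114.8^0.31 = 7.193 × 4.351 ≈ 31.3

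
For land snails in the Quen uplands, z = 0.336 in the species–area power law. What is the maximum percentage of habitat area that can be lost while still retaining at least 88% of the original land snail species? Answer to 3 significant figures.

Need (A_new/A_old)^0.336 = 0.88, so A_new/A_old = 0.88^(1/0.336) = 0.88^2.976
ln(A_new/A_old) = ln 0.88 / 0.336 = -0.1278 / 0.336 = -0.3805
A_new/A_old = e^-0.3805 ≈ 0.6835
Fraction that can be lost = 1 − 0.6835 = 0.3165

31.6%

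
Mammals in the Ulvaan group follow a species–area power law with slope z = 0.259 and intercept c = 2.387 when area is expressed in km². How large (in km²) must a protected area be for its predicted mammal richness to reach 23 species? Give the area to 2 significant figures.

6300 km²

23 = 2.387 × A^0.259  ⇒  A^0.259 = 23/2.387 = 9.636
ln A = ln(9.636) / 0.259 = 2.2655 / 0.259 = 8.7469
A = e^8.7469 ≈ 6291 km²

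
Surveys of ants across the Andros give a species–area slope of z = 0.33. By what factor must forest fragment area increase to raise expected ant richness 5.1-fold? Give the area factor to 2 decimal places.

(A₂/A₁)^0.33 = 5.1, so A₂/A₁ = 5.1^(1/0.33) = 5.1^3.03
ln(A₂/A₁) = ln 5.1 / 0.33 = 1.6292 / 0.33 = 4.9371
A₂/A₁ = e^4.9371 ≈ 139.4

139.36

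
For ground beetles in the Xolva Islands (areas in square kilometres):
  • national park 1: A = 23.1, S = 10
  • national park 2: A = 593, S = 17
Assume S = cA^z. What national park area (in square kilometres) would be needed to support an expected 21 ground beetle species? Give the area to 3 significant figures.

z = ln(17/10) / ln(593/23.1) = 0.5306 / 3.2454 = 0.1635
c = 10 / 23.1^0.1635 = 10 / 1.671 = 5.985
A = (21/5.985)^(1/0.1635) ⇒ ln A = ln(3.509)/0.1635 = 7.6776
A = e^7.6776 ≈ 2159 square kilometres

2160 square kilometres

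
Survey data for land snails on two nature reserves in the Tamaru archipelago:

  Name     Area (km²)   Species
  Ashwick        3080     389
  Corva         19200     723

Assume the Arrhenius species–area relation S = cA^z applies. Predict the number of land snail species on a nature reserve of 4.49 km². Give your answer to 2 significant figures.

43

z = ln(723/389) / ln(19200/3080) = 0.6198 / 1.8300 = 0.3387
c = 389 / 3080^0.3387 = 389 / 15.19 = 25.61
S₃ = 25.61 × 4.49^0.3387 = 25.61 × 1.663 ≈ 42.59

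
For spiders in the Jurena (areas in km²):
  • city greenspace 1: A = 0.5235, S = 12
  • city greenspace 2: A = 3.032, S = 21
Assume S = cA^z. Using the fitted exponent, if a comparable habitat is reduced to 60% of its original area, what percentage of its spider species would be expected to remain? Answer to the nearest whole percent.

85%

z = ln(21/12) / ln(3.032/0.5235) = 0.5596 / 1.7564 = 0.3186
S_new/S_old = (A_new/A_old)^z = 0.6^0.3186 = exp(0.3186 × -0.5108) = 0.8498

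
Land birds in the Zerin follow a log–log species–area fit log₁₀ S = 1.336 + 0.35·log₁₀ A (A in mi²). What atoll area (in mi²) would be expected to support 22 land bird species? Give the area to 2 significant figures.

22 = 21.68 × A^0.35  ⇒  A^0.35 = 22/21.68 = 1.015
ln A = ln(1.015) / 0.35 = 0.0148 / 0.35 = 0.0423
A = e^0.0423 ≈ 1.043 mi²

1.0 mi²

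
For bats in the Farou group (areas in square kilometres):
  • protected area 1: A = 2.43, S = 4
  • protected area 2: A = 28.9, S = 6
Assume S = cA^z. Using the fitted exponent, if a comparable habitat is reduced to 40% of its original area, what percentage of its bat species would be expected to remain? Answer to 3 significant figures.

86.1%

z = ln(6/4) / ln(28.9/2.43) = 0.4055 / 2.4760 = 0.1638
S_new/S_old = (A_new/A_old)^z = 0.4^0.1638 = exp(0.1638 × -0.9163) = 0.8607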